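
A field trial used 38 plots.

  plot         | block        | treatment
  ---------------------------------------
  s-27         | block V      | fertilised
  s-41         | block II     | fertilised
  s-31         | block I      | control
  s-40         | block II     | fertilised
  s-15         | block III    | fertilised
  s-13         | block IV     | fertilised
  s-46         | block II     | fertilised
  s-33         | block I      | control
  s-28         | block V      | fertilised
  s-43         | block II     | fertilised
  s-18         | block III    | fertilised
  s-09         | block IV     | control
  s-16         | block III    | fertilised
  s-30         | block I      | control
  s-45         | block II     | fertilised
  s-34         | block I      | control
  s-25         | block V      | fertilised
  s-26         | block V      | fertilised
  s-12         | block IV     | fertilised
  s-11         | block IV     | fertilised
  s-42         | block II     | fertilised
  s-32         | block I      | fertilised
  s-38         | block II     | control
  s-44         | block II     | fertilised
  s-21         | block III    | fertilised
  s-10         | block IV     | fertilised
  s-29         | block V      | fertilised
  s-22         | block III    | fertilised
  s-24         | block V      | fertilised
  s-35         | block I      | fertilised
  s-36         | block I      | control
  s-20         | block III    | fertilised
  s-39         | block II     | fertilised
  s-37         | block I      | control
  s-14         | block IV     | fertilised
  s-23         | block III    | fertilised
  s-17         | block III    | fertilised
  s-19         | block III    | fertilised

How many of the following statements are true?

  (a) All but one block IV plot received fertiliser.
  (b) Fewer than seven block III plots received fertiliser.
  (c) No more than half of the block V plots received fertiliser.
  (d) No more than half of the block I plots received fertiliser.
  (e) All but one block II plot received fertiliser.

3

(a) block IV: |A| = 6, |A ∩ B| = 5; needs |A ∖ B| = 1 — true.
(b) block III: |A| = 9, |A ∩ B| = 9; needs |A ∩ B| < 7 — false.
(c) block V: |A| = 6, |A ∩ B| = 6; needs |A ∩ B| ≤ |A ∖ B| — false.
(d) block I: |A| = 8, |A ∩ B| = 2; needs |A ∩ B| ≤ |A ∖ B| — true.
(e) block II: |A| = 9, |A ∩ B| = 8; needs |A ∖ B| = 1 — true.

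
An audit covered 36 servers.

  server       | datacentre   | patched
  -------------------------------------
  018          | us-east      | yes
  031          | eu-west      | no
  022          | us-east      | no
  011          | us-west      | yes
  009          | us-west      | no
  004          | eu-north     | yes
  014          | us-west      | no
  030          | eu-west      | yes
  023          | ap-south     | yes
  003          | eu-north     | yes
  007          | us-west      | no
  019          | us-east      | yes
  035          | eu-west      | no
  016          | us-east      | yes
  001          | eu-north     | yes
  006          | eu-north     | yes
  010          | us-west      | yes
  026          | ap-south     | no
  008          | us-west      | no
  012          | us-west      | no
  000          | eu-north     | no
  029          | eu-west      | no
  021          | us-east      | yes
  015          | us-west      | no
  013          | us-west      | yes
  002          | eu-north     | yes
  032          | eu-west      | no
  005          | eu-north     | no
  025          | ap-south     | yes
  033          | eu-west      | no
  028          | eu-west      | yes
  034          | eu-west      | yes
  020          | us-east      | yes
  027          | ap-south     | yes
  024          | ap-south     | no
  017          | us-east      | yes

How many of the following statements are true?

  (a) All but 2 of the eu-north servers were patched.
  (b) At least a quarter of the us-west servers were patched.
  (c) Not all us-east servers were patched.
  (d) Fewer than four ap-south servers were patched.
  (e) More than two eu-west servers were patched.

5

(a) eu-north: |A| = 7, |A ∩ B| = 5; needs |A ∖ B| = 2 — true.
(b) us-west: |A| = 9, |A ∩ B| = 3; needs |A ∩ B| / |A| ≥ 1/4 — true.
(c) us-east: |A| = 7, |A ∩ B| = 6; needs A ⊄ B (|A ∖ B| ≥ 1) — true.
(d) ap-south: |A| = 5, |A ∩ B| = 3; needs |A ∩ B| < 4 — true.
(e) eu-west: |A| = 8, |A ∩ B| = 3; needs |A ∩ B| > 2 — true.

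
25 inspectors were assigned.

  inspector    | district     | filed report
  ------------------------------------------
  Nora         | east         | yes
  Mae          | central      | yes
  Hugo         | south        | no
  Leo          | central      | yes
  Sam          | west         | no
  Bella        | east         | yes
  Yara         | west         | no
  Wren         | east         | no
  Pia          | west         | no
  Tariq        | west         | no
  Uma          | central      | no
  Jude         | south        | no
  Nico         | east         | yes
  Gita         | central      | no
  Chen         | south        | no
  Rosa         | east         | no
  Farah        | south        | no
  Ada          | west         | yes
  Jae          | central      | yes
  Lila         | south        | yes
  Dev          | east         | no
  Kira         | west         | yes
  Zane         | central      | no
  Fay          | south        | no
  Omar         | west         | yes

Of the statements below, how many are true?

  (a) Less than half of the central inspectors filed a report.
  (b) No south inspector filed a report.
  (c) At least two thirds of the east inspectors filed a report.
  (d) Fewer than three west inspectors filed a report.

(a) central: |A| = 6, |A ∩ B| = 3; needs |A ∩ B| < |A ∖ B| — false.
(b) south: |A| = 6, |A ∩ B| = 1; needs A ∩ B = ∅ (|A ∩ B| = 0) — false.
(c) east: |A| = 6, |A ∩ B| = 3; needs |A ∩ B| / |A| ≥ 2/3 — false.
(d) west: |A| = 7, |A ∩ B| = 3; needs |A ∩ B| < 3 — false.

0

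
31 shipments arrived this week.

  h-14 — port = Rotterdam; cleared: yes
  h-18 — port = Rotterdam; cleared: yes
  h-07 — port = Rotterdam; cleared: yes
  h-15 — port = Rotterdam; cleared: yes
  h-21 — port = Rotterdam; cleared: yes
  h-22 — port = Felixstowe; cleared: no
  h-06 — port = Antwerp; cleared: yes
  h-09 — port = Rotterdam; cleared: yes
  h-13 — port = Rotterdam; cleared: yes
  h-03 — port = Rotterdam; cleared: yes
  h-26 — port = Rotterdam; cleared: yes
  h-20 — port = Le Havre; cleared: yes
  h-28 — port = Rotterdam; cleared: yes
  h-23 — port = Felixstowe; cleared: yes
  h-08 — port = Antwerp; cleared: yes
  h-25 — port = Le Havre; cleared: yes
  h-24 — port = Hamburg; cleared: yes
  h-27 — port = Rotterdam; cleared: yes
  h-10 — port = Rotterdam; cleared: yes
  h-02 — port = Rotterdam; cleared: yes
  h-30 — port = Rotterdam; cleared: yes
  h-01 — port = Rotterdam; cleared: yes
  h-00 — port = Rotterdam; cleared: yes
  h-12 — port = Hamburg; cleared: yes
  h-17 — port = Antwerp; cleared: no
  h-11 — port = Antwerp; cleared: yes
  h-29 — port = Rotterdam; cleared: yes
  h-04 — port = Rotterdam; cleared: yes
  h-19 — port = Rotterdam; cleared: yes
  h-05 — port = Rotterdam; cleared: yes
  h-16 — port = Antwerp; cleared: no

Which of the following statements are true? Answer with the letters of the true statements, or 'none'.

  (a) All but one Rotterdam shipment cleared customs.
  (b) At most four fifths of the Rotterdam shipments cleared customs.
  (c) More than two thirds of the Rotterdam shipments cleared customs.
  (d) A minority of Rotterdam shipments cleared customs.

(c)

|A| = 20, |A ∩ B| = 20, |A ∖ B| = 0.
(a) |A ∖ B| = 1: fails.
(b) |A ∩ B| / |A| ≤ 4/5: fails.
(c) |A ∩ B| / |A| > 2/3: holds.
(d) |A ∩ B| < |A ∖ B|: fails.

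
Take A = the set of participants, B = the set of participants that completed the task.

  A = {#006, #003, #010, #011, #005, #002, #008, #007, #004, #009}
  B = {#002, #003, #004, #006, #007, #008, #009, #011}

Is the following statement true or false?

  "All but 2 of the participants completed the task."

'All but 2 of the participants completed the task' holds iff |A ∖ B| = 2.
A (the restrictor) = {#006, #003, #010, #011, #005, #002, #008, #007, #004, #009}, |A| = 10.
A ∖ B = {#010, #005}, so |A ∖ B| = 2.
|A ∖ B| = 2, so the statement is true.

True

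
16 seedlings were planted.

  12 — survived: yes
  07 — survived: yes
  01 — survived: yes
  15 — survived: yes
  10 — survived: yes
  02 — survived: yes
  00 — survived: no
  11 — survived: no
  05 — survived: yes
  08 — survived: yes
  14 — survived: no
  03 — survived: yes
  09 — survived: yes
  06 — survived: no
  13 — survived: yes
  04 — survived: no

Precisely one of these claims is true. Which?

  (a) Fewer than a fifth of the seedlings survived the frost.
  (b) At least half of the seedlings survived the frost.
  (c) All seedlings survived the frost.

|A| = 16, |A ∩ B| = 11, |A ∖ B| = 5.
(a) requires |A ∩ B| / |A| < 1/5: false.
(b) requires |A ∩ B| ≥ |A ∖ B|: true.
(c) requires A ⊆ B, i.e. every element of A is in B (|A ∖ B| = 0): false.

(b)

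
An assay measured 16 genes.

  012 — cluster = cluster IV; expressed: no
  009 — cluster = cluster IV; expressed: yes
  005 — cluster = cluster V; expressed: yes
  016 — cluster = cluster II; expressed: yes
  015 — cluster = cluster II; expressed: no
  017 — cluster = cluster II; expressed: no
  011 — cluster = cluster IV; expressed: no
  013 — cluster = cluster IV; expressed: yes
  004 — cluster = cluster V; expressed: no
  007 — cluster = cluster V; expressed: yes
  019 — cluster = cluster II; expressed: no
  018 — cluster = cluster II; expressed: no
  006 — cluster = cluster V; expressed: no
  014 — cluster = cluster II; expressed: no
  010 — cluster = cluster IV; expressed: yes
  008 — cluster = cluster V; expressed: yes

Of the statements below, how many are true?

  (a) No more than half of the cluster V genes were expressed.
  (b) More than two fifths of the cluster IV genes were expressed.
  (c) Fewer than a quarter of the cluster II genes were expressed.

(a) cluster V: |A| = 5, |A ∩ B| = 3; needs |A ∩ B| ≤ |A ∖ B| — false.
(b) cluster IV: |A| = 5, |A ∩ B| = 3; needs |A ∩ B| / |A| > 2/5 — true.
(c) cluster II: |A| = 6, |A ∩ B| = 1; needs |A ∩ B| / |A| < 1/4 — true.

2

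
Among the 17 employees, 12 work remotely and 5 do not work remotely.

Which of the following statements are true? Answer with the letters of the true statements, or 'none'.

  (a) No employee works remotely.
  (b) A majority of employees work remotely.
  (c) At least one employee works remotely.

(b), (c)

|A| = 17, |A ∩ B| = 12, |A ∖ B| = 5.
(a) A ∩ B = ∅ (|A ∩ B| = 0): fails.
(b) |A ∩ B| > |A ∖ B|: holds.
(c) A ∩ B ≠ ∅ (|A ∩ B| ≥ 1): holds.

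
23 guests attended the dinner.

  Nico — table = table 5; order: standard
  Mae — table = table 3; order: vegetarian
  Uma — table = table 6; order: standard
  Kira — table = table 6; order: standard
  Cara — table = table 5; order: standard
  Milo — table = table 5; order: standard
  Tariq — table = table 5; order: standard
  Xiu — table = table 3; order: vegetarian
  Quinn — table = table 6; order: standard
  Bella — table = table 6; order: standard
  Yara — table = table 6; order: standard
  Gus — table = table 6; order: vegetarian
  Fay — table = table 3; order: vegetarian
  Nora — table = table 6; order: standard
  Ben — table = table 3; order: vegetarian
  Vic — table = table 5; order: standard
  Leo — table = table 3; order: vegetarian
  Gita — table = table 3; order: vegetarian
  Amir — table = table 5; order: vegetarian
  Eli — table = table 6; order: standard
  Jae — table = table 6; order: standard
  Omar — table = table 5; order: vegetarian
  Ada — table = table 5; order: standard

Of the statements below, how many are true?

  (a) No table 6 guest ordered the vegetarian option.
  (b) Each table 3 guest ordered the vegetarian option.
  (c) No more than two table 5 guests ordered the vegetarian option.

2

(a) table 6: |A| = 9, |A ∩ B| = 1; needs A ∩ B = ∅ (|A ∩ B| = 0) — false.
(b) table 3: |A| = 6, |A ∩ B| = 6; needs A ⊆ B, i.e. every element of A is in B (|A ∖ B| = 0) — true.
(c) table 5: |A| = 8, |A ∩ B| = 2; needs |A ∩ B| ≤ 2 — true.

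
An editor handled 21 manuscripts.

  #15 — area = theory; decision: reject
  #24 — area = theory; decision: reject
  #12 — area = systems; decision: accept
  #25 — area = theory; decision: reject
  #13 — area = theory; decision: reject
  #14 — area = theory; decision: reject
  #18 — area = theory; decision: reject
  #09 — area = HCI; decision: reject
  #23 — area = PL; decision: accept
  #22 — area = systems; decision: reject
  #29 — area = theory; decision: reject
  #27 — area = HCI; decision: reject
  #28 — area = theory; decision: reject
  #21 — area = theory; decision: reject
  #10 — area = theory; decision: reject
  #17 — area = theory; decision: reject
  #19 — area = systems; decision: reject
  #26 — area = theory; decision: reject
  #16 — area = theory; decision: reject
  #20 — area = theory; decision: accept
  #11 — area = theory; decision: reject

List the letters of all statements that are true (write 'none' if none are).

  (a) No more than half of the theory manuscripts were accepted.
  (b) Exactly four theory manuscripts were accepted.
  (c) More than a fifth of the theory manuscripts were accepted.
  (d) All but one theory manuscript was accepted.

(a)

|A| = 15, |A ∩ B| = 1, |A ∖ B| = 14.
(a) |A ∩ B| ≤ |A ∖ B|: holds.
(b) |A ∩ B| = 4: fails.
(c) |A ∩ B| / |A| > 1/5: fails.
(d) |A ∖ B| = 1: fails.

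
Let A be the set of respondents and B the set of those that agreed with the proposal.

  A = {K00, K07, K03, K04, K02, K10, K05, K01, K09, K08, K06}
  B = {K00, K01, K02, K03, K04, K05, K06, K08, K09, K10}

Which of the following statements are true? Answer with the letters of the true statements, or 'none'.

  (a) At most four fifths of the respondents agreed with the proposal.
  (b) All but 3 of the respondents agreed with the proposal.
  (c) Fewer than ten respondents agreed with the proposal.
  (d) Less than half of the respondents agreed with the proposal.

|A| = 11, |A ∩ B| = 10, |A ∖ B| = 1.
(a) |A ∩ B| / |A| ≤ 4/5: fails.
(b) |A ∖ B| = 3: fails.
(c) |A ∩ B| < 10: fails.
(d) |A ∩ B| < |A ∖ B|: fails.

none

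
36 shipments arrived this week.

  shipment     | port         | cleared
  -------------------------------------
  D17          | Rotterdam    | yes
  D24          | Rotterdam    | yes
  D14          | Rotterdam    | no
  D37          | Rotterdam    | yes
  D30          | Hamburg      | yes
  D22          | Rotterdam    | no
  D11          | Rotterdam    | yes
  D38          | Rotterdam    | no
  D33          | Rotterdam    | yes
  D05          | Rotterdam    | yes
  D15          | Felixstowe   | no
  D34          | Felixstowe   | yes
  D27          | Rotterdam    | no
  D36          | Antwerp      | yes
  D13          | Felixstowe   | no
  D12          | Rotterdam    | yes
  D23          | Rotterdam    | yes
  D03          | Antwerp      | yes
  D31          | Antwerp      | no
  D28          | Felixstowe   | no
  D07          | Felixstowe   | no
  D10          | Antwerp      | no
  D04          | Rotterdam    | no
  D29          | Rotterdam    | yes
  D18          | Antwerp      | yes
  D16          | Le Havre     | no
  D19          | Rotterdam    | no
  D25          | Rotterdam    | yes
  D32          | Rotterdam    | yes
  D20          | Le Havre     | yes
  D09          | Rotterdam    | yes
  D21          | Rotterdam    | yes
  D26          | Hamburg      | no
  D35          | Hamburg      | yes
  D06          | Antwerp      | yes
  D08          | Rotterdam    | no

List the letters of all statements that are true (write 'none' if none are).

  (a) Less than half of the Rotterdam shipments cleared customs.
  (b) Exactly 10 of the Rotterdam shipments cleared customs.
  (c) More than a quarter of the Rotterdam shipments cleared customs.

(c)

|A| = 20, |A ∩ B| = 13, |A ∖ B| = 7.
(a) |A ∩ B| < |A ∖ B|: fails.
(b) |A ∩ B| = 10: fails.
(c) |A ∩ B| / |A| > 1/4: holds.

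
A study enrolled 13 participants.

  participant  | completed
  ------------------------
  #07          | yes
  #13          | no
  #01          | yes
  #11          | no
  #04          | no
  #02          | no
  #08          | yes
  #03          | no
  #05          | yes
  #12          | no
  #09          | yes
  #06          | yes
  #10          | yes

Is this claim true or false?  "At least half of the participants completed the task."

'At least half of the participants completed the task' holds iff |A ∩ B| ≥ |A ∖ B|.
A (the restrictor) = {#07, #13, #01, #11, #04, #02, #08, #03, #05, #12, #09, #06, #10}, |A| = 13.
A ∩ B = {#07, #01, #08, #05, #09, #06, #10}, so |A ∩ B| = 7.
A ∖ B = {#13, #11, #04, #02, #03, #12}, so |A ∖ B| = 6.
7 > 6, so the statement is true.

True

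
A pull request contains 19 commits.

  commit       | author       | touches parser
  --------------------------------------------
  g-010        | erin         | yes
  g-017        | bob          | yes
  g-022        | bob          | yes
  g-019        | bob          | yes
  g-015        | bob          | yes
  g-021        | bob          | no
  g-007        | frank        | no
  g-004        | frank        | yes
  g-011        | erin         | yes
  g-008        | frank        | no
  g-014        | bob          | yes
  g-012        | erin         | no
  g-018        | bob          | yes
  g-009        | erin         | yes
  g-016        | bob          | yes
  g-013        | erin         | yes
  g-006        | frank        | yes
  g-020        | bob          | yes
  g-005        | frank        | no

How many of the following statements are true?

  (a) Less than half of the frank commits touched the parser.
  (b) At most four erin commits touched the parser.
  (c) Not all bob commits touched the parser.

3

(a) frank: |A| = 5, |A ∩ B| = 2; needs |A ∩ B| < |A ∖ B| — true.
(b) erin: |A| = 5, |A ∩ B| = 4; needs |A ∩ B| ≤ 4 — true.
(c) bob: |A| = 9, |A ∩ B| = 8; needs A ⊄ B (|A ∖ B| ≥ 1) — true.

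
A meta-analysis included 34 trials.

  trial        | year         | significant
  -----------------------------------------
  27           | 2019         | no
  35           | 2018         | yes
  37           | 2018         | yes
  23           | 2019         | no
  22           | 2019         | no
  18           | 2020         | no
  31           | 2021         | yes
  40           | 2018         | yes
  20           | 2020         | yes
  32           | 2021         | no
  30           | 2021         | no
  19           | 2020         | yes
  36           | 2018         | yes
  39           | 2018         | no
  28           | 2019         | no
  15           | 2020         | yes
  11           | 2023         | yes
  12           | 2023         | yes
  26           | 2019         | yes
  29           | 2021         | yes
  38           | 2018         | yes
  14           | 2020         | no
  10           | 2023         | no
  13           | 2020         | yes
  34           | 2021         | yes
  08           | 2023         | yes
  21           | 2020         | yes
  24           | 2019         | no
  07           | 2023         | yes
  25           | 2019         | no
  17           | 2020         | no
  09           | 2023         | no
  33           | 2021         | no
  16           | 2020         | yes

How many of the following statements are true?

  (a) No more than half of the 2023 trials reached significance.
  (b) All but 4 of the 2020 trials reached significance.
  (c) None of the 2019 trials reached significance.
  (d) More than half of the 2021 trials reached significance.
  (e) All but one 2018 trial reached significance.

1

(a) 2023: |A| = 6, |A ∩ B| = 4; needs |A ∩ B| ≤ |A ∖ B| — false.
(b) 2020: |A| = 9, |A ∩ B| = 6; needs |A ∖ B| = 4 — false.
(c) 2019: |A| = 7, |A ∩ B| = 1; needs A ∩ B = ∅ (|A ∩ B| = 0) — false.
(d) 2021: |A| = 6, |A ∩ B| = 3; needs |A ∩ B| > |A ∖ B| — false.
(e) 2018: |A| = 6, |A ∩ B| = 5; needs |A ∖ B| = 1 — true.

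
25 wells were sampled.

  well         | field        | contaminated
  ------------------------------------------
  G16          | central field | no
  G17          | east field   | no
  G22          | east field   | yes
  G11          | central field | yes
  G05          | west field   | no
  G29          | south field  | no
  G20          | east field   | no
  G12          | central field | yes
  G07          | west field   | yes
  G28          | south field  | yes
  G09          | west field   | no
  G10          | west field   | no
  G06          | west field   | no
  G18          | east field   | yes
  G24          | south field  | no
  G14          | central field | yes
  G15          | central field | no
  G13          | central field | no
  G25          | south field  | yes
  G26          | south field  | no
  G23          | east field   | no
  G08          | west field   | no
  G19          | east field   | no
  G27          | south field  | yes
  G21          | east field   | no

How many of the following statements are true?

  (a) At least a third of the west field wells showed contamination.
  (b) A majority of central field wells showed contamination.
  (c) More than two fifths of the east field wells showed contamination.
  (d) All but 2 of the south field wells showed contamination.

0

(a) west field: |A| = 6, |A ∩ B| = 1; needs |A ∩ B| / |A| ≥ 1/3 — false.
(b) central field: |A| = 6, |A ∩ B| = 3; needs |A ∩ B| > |A ∖ B| — false.
(c) east field: |A| = 7, |A ∩ B| = 2; needs |A ∩ B| / |A| > 2/5 — false.
(d) south field: |A| = 6, |A ∩ B| = 3; needs |A ∖ B| = 2 — false.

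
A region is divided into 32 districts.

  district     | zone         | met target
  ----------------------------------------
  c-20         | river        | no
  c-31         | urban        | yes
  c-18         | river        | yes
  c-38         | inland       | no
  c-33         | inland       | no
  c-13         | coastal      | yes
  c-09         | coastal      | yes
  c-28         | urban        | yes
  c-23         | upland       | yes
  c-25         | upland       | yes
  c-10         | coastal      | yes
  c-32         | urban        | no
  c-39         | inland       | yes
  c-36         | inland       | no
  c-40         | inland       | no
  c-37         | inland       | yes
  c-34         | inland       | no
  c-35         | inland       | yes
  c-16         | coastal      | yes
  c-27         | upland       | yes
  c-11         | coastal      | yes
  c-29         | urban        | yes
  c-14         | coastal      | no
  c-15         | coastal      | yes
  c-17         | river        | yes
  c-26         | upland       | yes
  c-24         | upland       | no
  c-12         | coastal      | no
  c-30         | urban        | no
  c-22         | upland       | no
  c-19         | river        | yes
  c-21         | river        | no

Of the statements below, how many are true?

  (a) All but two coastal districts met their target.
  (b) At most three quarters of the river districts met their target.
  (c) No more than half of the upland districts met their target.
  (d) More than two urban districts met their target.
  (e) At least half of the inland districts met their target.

3

(a) coastal: |A| = 8, |A ∩ B| = 6; needs |A ∖ B| = 2 — true.
(b) river: |A| = 5, |A ∩ B| = 3; needs |A ∩ B| / |A| ≤ 3/4 — true.
(c) upland: |A| = 6, |A ∩ B| = 4; needs |A ∩ B| ≤ |A ∖ B| — false.
(d) urban: |A| = 5, |A ∩ B| = 3; needs |A ∩ B| > 2 — true.
(e) inland: |A| = 8, |A ∩ B| = 3; needs |A ∩ B| ≥ |A ∖ B| — false.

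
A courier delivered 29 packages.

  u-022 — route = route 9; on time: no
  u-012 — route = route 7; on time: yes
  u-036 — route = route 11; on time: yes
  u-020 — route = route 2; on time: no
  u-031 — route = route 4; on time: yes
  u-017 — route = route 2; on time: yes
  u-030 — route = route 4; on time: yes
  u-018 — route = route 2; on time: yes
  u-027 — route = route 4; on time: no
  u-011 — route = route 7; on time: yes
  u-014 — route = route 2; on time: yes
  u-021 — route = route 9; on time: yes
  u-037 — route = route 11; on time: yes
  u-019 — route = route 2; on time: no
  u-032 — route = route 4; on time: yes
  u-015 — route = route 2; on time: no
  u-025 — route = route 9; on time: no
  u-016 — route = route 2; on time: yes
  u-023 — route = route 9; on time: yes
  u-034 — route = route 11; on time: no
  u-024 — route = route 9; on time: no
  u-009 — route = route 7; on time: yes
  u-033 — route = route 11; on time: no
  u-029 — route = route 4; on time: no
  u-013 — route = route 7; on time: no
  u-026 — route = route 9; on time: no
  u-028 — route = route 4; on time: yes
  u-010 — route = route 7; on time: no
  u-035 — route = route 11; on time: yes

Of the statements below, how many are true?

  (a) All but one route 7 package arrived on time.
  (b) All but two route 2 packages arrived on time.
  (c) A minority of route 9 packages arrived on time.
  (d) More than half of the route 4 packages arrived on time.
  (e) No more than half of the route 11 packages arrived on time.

(a) route 7: |A| = 5, |A ∩ B| = 3; needs |A ∖ B| = 1 — false.
(b) route 2: |A| = 7, |A ∩ B| = 4; needs |A ∖ B| = 2 — false.
(c) route 9: |A| = 6, |A ∩ B| = 2; needs |A ∩ B| < |A ∖ B| — true.
(d) route 4: |A| = 6, |A ∩ B| = 4; needs |A ∩ B| > |A ∖ B| — true.
(e) route 11: |A| = 5, |A ∩ B| = 3; needs |A ∩ B| ≤ |A ∖ B| — false.

2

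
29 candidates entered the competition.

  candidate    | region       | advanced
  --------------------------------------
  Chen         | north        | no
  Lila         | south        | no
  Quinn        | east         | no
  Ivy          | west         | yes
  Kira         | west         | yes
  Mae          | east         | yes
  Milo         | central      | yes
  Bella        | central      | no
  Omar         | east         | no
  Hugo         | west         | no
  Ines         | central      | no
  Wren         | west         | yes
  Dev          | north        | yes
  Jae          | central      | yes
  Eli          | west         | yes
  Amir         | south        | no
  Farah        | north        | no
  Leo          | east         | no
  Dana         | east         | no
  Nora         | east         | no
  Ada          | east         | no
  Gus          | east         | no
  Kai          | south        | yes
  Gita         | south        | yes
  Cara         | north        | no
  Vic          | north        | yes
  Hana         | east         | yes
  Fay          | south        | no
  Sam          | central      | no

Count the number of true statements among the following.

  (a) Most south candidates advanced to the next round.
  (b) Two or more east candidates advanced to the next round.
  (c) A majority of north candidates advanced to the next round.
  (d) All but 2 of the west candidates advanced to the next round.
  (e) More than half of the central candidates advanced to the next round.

(a) south: |A| = 5, |A ∩ B| = 2; needs |A ∩ B| > |A ∖ B| — false.
(b) east: |A| = 9, |A ∩ B| = 2; needs |A ∩ B| ≥ 2 — true.
(c) north: |A| = 5, |A ∩ B| = 2; needs |A ∩ B| > |A ∖ B| — false.
(d) west: |A| = 5, |A ∩ B| = 4; needs |A ∖ B| = 2 — false.
(e) central: |A| = 5, |A ∩ B| = 2; needs |A ∩ B| > |A ∖ B| — false.

1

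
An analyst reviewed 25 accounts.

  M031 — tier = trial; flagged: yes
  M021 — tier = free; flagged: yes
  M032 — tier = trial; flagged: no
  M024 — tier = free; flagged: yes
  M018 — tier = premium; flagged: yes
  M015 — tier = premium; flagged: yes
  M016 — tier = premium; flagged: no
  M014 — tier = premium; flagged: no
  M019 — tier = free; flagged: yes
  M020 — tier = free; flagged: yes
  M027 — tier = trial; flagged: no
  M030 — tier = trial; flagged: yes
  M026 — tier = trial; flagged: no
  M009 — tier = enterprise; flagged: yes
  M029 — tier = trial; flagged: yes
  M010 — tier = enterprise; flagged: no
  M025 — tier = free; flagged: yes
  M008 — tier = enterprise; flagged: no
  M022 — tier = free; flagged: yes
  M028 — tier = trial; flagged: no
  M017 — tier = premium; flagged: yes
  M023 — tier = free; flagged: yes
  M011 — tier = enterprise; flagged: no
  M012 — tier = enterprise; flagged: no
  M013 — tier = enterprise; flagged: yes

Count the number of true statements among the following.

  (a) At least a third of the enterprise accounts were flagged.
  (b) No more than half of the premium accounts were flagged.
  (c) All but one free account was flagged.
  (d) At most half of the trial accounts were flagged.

2

(a) enterprise: |A| = 6, |A ∩ B| = 2; needs |A ∩ B| / |A| ≥ 1/3 — true.
(b) premium: |A| = 5, |A ∩ B| = 3; needs |A ∩ B| ≤ |A ∖ B| — false.
(c) free: |A| = 7, |A ∩ B| = 7; needs |A ∖ B| = 1 — false.
(d) trial: |A| = 7, |A ∩ B| = 3; needs |A ∩ B| ≤ |A ∖ B| — true.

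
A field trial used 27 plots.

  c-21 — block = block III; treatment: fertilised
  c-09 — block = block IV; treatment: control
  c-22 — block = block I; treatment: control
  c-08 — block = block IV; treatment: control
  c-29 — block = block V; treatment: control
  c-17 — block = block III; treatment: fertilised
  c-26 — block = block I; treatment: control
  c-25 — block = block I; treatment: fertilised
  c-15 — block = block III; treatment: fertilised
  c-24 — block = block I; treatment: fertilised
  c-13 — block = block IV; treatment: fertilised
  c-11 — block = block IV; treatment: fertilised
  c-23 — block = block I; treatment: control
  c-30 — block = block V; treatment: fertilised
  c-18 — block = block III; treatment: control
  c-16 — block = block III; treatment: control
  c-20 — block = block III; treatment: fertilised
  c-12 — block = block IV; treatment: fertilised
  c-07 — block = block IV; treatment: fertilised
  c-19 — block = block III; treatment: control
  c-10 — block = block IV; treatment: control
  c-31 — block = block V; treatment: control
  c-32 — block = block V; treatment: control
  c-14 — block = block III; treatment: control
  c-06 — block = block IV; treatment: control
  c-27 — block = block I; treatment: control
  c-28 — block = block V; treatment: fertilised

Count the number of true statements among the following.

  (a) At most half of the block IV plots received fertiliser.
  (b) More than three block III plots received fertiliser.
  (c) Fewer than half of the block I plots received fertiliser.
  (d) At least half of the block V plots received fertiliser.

3

(a) block IV: |A| = 8, |A ∩ B| = 4; needs |A ∩ B| ≤ |A ∖ B| — true.
(b) block III: |A| = 8, |A ∩ B| = 4; needs |A ∩ B| > 3 — true.
(c) block I: |A| = 6, |A ∩ B| = 2; needs |A ∩ B| < |A ∖ B| — true.
(d) block V: |A| = 5, |A ∩ B| = 2; needs |A ∩ B| ≥ |A ∖ B| — false.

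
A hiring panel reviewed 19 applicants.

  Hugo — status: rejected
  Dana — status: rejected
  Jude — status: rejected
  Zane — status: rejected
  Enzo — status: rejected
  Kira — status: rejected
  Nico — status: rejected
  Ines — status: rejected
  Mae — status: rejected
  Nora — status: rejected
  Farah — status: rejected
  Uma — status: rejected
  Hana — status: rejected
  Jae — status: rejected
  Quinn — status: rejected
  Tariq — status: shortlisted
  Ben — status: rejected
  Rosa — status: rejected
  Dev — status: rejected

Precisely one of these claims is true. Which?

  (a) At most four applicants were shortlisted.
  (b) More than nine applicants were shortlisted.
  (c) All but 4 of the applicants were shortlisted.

|A| = 19, |A ∩ B| = 1, |A ∖ B| = 18.
(a) requires |A ∩ B| ≤ 4: true.
(b) requires |A ∩ B| > 9: false.
(c) requires |A ∖ B| = 4: false.

(a)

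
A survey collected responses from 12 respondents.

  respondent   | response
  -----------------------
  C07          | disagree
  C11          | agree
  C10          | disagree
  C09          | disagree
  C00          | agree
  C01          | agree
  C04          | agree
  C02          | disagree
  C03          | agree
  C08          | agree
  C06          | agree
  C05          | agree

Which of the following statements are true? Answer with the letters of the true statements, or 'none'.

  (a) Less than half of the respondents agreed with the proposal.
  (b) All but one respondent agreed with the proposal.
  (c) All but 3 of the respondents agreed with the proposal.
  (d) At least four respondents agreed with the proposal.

|A| = 12, |A ∩ B| = 8, |A ∖ B| = 4.
(a) |A ∩ B| < |A ∖ B|: fails.
(b) |A ∖ B| = 1: fails.
(c) |A ∖ B| = 3: fails.
(d) |A ∩ B| ≥ 4: holds.

(d)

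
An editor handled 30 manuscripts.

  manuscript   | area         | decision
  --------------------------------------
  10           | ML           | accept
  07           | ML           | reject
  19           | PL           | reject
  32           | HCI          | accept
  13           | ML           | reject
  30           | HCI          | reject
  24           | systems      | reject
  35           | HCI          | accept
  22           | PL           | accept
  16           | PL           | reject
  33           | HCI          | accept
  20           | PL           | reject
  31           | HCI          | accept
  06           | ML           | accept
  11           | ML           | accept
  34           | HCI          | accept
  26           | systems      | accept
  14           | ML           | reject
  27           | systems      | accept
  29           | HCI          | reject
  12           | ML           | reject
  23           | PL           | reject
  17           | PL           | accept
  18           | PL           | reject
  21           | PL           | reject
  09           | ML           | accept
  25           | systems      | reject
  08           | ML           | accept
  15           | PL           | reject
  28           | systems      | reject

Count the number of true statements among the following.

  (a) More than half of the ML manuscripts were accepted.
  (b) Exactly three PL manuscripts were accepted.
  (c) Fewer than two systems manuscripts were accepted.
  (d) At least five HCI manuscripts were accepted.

2

(a) ML: |A| = 9, |A ∩ B| = 5; needs |A ∩ B| > |A ∖ B| — true.
(b) PL: |A| = 9, |A ∩ B| = 2; needs |A ∩ B| = 3 — false.
(c) systems: |A| = 5, |A ∩ B| = 2; needs |A ∩ B| < 2 — false.
(d) HCI: |A| = 7, |A ∩ B| = 5; needs |A ∩ B| ≥ 5 — true.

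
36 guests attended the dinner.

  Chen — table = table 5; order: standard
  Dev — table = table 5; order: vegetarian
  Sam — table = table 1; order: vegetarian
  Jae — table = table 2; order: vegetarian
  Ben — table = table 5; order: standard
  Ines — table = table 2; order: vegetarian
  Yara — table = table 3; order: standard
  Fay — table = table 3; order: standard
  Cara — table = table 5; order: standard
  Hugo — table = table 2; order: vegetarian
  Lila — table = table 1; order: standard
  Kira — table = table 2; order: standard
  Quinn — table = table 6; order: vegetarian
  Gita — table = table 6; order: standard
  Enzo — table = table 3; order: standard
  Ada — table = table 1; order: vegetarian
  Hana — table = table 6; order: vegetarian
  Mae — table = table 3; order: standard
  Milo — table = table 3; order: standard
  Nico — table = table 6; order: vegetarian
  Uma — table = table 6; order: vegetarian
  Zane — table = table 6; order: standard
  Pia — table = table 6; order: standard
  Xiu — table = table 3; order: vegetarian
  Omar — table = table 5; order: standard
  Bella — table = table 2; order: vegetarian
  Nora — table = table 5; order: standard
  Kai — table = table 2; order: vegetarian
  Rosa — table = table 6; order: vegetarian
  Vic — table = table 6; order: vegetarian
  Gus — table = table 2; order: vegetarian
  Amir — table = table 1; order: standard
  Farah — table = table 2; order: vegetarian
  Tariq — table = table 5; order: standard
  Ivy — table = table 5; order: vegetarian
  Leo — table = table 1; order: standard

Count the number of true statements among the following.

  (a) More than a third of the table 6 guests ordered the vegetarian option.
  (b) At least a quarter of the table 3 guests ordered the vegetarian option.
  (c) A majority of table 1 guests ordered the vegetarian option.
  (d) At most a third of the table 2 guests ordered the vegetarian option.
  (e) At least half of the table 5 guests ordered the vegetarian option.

(a) table 6: |A| = 9, |A ∩ B| = 6; needs |A ∩ B| / |A| > 1/3 — true.
(b) table 3: |A| = 6, |A ∩ B| = 1; needs |A ∩ B| / |A| ≥ 1/4 — false.
(c) table 1: |A| = 5, |A ∩ B| = 2; needs |A ∩ B| > |A ∖ B| — false.
(d) table 2: |A| = 8, |A ∩ B| = 7; needs |A ∩ B| / |A| ≤ 1/3 — false.
(e) table 5: |A| = 8, |A ∩ B| = 2; needs |A ∩ B| ≥ |A ∖ B| — false.

1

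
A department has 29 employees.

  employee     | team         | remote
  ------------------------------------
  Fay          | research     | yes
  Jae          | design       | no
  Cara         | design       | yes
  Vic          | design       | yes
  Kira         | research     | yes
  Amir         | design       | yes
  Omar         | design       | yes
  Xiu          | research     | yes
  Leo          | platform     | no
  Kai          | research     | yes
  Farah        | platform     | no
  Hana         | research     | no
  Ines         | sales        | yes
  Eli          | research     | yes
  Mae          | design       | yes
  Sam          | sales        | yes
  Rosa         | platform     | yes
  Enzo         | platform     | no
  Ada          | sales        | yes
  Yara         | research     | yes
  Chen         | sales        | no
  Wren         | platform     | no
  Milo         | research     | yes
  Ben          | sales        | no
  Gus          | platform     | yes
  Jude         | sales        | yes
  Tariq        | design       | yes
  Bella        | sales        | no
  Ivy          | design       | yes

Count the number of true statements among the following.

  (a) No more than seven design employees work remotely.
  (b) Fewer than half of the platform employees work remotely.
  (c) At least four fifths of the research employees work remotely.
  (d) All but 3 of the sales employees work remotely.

4

(a) design: |A| = 8, |A ∩ B| = 7; needs |A ∩ B| ≤ 7 — true.
(b) platform: |A| = 6, |A ∩ B| = 2; needs |A ∩ B| < |A ∖ B| — true.
(c) research: |A| = 8, |A ∩ B| = 7; needs |A ∩ B| / |A| ≥ 4/5 — true.
(d) sales: |A| = 7, |A ∩ B| = 4; needs |A ∖ B| = 3 — true.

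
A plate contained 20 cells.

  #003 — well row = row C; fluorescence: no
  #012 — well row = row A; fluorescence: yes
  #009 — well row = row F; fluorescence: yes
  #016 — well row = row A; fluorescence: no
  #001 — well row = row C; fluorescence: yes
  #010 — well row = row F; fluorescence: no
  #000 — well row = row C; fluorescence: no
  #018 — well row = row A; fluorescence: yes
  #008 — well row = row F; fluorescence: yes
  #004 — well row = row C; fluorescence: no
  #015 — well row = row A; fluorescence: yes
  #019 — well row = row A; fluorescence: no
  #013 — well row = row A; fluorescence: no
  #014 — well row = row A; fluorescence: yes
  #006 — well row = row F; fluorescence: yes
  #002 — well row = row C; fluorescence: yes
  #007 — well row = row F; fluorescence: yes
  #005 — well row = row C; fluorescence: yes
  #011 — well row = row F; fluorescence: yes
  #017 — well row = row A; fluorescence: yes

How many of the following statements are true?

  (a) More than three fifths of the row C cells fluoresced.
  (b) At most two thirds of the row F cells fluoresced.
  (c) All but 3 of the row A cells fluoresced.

(a) row C: |A| = 6, |A ∩ B| = 3; needs |A ∩ B| / |A| > 3/5 — false.
(b) row F: |A| = 6, |A ∩ B| = 5; needs |A ∩ B| / |A| ≤ 2/3 — false.
(c) row A: |A| = 8, |A ∩ B| = 5; needs |A ∖ B| = 3 — true.

1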